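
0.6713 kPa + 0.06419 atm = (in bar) 0.07175. Check: 1 kPa = 1000 Pa, so 0.6713 kPa = 0.6713 * 1000 = 671.3 Pa. 1 atm = 101325 Pa, so 0.06419 atm = 0.06419 * 101325 = 6504.0517 Pa. Sum: 671.3 + 6504.0517 = 7175.3517 Pa. 1 bar = 100000 Pa, so 7175.3517 Pa = 7175.3517 / 100000 = 0.071753518 bar ≈ 0.07175 bar (4 s.f.).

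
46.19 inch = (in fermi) 1 inch = 0.0254 m, so 46.19 inch = 46.19 * 0.0254 = 1.173226 m. 1 fermi = 1e-15 m, so 1.173226 m = 1.173226 / 1e-15 = 1.173226e+15 fermi ≈ 1.173e+15 fermi (4 s.f.). Final answer: 1.173e+15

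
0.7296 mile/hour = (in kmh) 1.174. Check: 1 mile/hour = 0.44704 m/s, so 0.7296 mile/hour = 0.7296 * 0.44704 = 0.32616038 m/s. 1 kmh = 0.27777778 m/s, so 0.32616038 m/s = 0.32616038 / 0.27777778 = 1.1741774 kmh ≈ 1.174 kmh (4 s.f.).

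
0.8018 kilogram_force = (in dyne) 7.863e+05. Check: 1 kilogram_force = 9.80665 N, so 0.8018 kilogram_force = 0.8018 * 9.80665 = 7.862972 N. 1 dyne = 1e-05 N, so 7.862972 N = 7.862972 / 1e-05 = 786297.2 dyne ≈ 7.863e+05 dyne (4 s.f.).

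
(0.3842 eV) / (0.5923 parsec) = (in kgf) 3.434e-37. Check: 1 eV = 1.6021766e-19 J, so 0.3842 eV = 0.3842 * 1.6021766e-19 = 6.1555626e-20 J. 1 parsec = 3.0856776e+16 m, so 0.5923 parsec = 0.5923 * 3.0856776e+16 = 1.8276468e+16 m. Combine: 6.1555626e-20 J / 1.8276468e+16 m = 3.3680263e-36 N. 1 kgf = 9.80665 N, so 3.3680263e-36 N = 3.3680263e-36 / 9.80665 = 3.434431e-37 kgf ≈ 3.434e-37 kgf (4 s.f.).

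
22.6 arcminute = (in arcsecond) 1 arcminute = 0.00029088821 rad, so 22.6 arcminute = 22.6 * 0.00029088821 = 0.0065740735 rad. 1 arcsecond = 4.8481368e-06 rad, so 0.0065740735 rad = 0.0065740735 / 4.8481368e-06 = 1356 arcsecond. Final answer: 1356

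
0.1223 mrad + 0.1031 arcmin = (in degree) 1 mrad = 0.001 rad, so 0.1223 mrad = 0.1223 * 0.001 = 0.0001223 rad. 1 arcmin = 0.00029088821 rad, so 0.1031 arcmin = 0.1031 * 0.00029088821 = 2.9990574e-05 rad. Sum: 0.0001223 + 2.9990574e-05 = 0.00015229057 rad. 1 degree = 0.017453293 rad, so 0.00015229057 rad = 0.00015229057 / 0.017453293 = 0.0087256072 degree ≈ 0.008726 degree (4 s.f.). Final answer: 0.008726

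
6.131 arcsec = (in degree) 1 arcsec = 4.8481368e-06 rad, so 6.131 arcsec = 6.131 * 4.8481368e-06 = 2.9723927e-05 rad. 1 degree = 0.017453293 rad, so 2.9723927e-05 rad = 2.9723927e-05 / 0.017453293 = 0.0017030556 degree ≈ 0.001703 degree (4 s.f.). Final answer: 0.001703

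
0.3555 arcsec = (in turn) 1 arcsec = 4.8481368e-06 rad, so 0.3555 arcsec = 0.3555 * 4.8481368e-06 = 1.7235126e-06 rad. 1 turn = 6.2831853 rad, so 1.7235126e-06 rad = 1.7235126e-06 / 6.2831853 = 2.7430556e-07 turn ≈ 2.743e-07 turn (4 s.f.). Final answer: 2.743e-07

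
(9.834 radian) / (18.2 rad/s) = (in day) 6.254e-06. Check: 9.834 radian = 9.834 rad. 18.2 rad/s is already in rad/s. Combine: 9.834 rad / 18.2 rad/s = 0.54032967 s. 1 day = 86400 s, so 0.54032967 s = 0.54032967 / 86400 = 6.2538156e-06 day ≈ 6.254e-06 day (4 s.f.).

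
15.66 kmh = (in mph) 1 kmh = 0.27777778 m/s, so 15.66 kmh = 15.66 * 0.27777778 = 4.35 m/s. 1 mph = 0.44704 m/s, so 4.35 m/s = 4.35 / 0.44704 = 9.7306729 mph ≈ 9.731 mph (4 s.f.). Final answer: 9.731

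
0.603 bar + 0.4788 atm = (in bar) 1 bar = 100000 Pa, so 0.603 bar = 0.603 * 100000 = 60300 Pa. 1 atm = 101325 Pa, so 0.4788 atm = 0.4788 * 101325 = 48514.41 Pa. Sum: 60300 + 48514.41 = 108814.41 Pa. 1 bar = 100000 Pa, so 108814.41 Pa = 108814.41 / 100000 = 1.0881441 bar ≈ 1.088 bar (4 s.f.). Final answer: 1.088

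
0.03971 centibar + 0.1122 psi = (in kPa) 1 centibar = 1000 Pa, so 0.03971 centibar = 0.03971 * 1000 = 39.71 Pa. 1 psi = 6894.7573 Pa, so 0.1122 psi = 0.1122 * 6894.7573 = 773.59177 Pa. Sum: 39.71 + 773.59177 = 813.30177 Pa. 1 kPa = 1000 Pa, so 813.30177 Pa = 813.30177 / 1000 = 0.81330177 kPa ≈ 0.8133 kPa (4 s.f.). Final answer: 0.8133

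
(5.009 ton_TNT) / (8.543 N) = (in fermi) 2.453e+24. Check: 1 ton_TNT = 4.184e+09 J, so 5.009 ton_TNT = 5.009 * 4.184e+09 = 2.0957656e+10 J. 8.543 N is already in N. Combine: 2.0957656e+10 J / 8.543 N = 2.4531963e+09 m. 1 fermi = 1e-15 m, so 2.4531963e+09 m = 2.4531963e+09 / 1e-15 = 2.4531963e+24 fermi ≈ 2.453e+24 fermi (4 s.f.).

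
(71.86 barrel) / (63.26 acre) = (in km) 4.463e-08. Check: 1 barrel = 0.15898729 m^3, so 71.86 barrel = 71.86 * 0.15898729 = 11.424827 m^3. 1 acre = 4046.8564 m^2, so 63.26 acre = 63.26 * 4046.8564 = 256004.14 m^2. Combine: 11.424827 m^3 / 256004.14 m^2 = 4.4627509e-05 m. 1 km = 1000 m, so 4.4627509e-05 m = 4.4627509e-05 / 1000 = 4.4627509e-08 km ≈ 4.463e-08 km (4 s.f.).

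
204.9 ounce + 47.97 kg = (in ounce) 1897. Check: 1 ounce = 0.028349523 kg, so 204.9 ounce = 204.9 * 0.028349523 = 5.8088173 kg. 47.97 kg is already in kg. Sum: 5.8088173 + 47.97 = 53.778817 kg. 1 ounce = 0.028349523 kg, so 53.778817 kg = 53.778817 / 0.028349523 = 1896.992 ounce ≈ 1897 ounce (4 s.f.).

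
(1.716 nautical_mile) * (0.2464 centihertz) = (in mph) 17.52. Check: 1 nautical_mile = 1852 m, so 1.716 nautical_mile = 1.716 * 1852 = 3178.032 m. 1 centihertz = 0.01 Hz, so 0.2464 centihertz = 0.2464 * 0.01 = 0.002464 Hz. Combine: 3178.032 m * 0.002464 Hz = 7.8306708 m/s. 1 mph = 0.44704 m/s, so 7.8306708 m/s = 7.8306708 / 0.44704 = 17.516712 mph ≈ 17.52 mph (4 s.f.).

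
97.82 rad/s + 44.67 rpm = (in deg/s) 5873. Check: 97.82 rad/s is already in rad/s. 1 rpm = 0.10471976 rad/s, so 44.67 rpm = 44.67 * 0.10471976 = 4.6778315 rad/s. Sum: 97.82 + 4.6778315 = 102.49783 rad/s. 1 deg/s = 0.017453293 rad/s, so 102.49783 rad/s = 102.49783 / 0.017453293 = 5872.6932 deg/s ≈ 5873 deg/s (4 s.f.).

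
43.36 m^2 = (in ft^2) 466.7. Check: 1 ft^2 = 0.09290304 m^2, so 43.36 m^2 = 43.36 / 0.09290304 = 466.72316 ft^2 ≈ 466.7 ft^2 (4 s.f.).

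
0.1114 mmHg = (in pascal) 1 mmHg = 133.32237 Pa, so 0.1114 mmHg = 0.1114 * 133.32237 = 14.852112 Pa. 14.852112 Pa = 14.852112 pascal ≈ 14.85 pascal (4 s.f.). Final answer: 14.85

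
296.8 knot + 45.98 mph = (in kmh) 1 knot = 0.51444444 m/s, so 296.8 knot = 296.8 * 0.51444444 = 152.68711 m/s. 1 mph = 0.44704 m/s, so 45.98 mph = 45.98 * 0.44704 = 20.554899 m/s. Sum: 152.68711 + 20.554899 = 173.24201 m/s. 1 kmh = 0.27777778 m/s, so 173.24201 m/s = 173.24201 / 0.27777778 = 623.67124 kmh ≈ 623.7 kmh (4 s.f.). Final answer: 623.7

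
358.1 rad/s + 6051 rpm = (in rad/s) 991.8. Check: 358.1 rad/s is already in rad/s. 1 rpm = 0.10471976 rad/s, so 6051 rpm = 6051 * 0.10471976 = 633.65924 rad/s. Sum: 358.1 + 633.65924 = 991.75924 rad/s. Result: 991.75924 rad/s ≈ 991.8 rad/s (4 s.f.).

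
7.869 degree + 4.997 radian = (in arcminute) 1 degree = 0.017453293 rad, so 7.869 degree = 7.869 * 0.017453293 = 0.13733996 rad. 4.997 radian = 4.997 rad. Sum: 0.13733996 + 4.997 = 5.13434 rad. 1 arcminute = 0.00029088821 rad, so 5.13434 rad = 5.13434 / 0.00029088821 = 17650.561 arcminute ≈ 1.765e+04 arcminute (4 s.f.). Final answer: 1.765e+04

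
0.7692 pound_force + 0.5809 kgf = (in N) 9.118. Check: 1 pound_force = 4.4482216 N, so 0.7692 pound_force = 0.7692 * 4.4482216 = 3.4215721 N. 1 kgf = 9.80665 N, so 0.5809 kgf = 0.5809 * 9.80665 = 5.696683 N. Sum: 3.4215721 + 5.696683 = 9.1182551 N. Result: 9.1182551 N ≈ 9.118 N (4 s.f.).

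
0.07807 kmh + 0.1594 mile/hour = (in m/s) 0.09294. Check: 1 kmh = 0.27777778 m/s, so 0.07807 kmh = 0.07807 * 0.27777778 = 0.021686111 m/s. 1 mile/hour = 0.44704 m/s, so 0.1594 mile/hour = 0.1594 * 0.44704 = 0.071258176 m/s. Sum: 0.021686111 + 0.071258176 = 0.092944287 m/s. Result: 0.092944287 m/s ≈ 0.09294 m/s (4 s.f.).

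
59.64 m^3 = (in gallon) 1 gallon = 0.0037854118 m^3, so 59.64 m^3 = 59.64 / 0.0037854118 = 15755.221 gallon ≈ 1.576e+04 gallon (4 s.f.). Final answer: 1.576e+04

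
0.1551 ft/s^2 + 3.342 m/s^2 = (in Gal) 338.9. Check: 1 ft/s^2 = 0.3048 m/s^2, so 0.1551 ft/s^2 = 0.1551 * 0.3048 = 0.04727448 m/s^2. 3.342 m/s^2 is already in m/s^2. Sum: 0.04727448 + 3.342 = 3.3892745 m/s^2. 1 Gal = 0.01 m/s^2, so 3.3892745 m/s^2 = 3.3892745 / 0.01 = 338.92745 Gal ≈ 338.9 Gal (4 s.f.).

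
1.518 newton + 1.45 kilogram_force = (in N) 15.74. Check: 1.518 newton = 1.518 N. 1 kilogram_force = 9.80665 N, so 1.45 kilogram_force = 1.45 * 9.80665 = 14.219642 N. Sum: 1.518 + 14.219642 = 15.737642 N. Result: 15.737642 N ≈ 15.74 N (4 s.f.).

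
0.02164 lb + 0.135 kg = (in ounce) 5.108. Check: 1 lb = 0.45359237 kg, so 0.02164 lb = 0.02164 * 0.45359237 = 0.0098157389 kg. 0.135 kg is already in kg. Sum: 0.0098157389 + 0.135 = 0.14481574 kg. 1 ounce = 0.028349523 kg, so 0.14481574 kg = 0.14481574 / 0.028349523 = 5.1082249 ounce ≈ 5.108 ounce (4 s.f.).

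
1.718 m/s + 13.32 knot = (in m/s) 1.718 m/s is already in m/s. 1 knot = 0.51444444 m/s, so 13.32 knot = 13.32 * 0.51444444 = 6.8524 m/s. Sum: 1.718 + 6.8524 = 8.5704 m/s. Result: 8.5704 m/s ≈ 8.57 m/s (4 s.f.). Final answer: 8.57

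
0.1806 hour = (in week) 1 hour = 3600 s, so 0.1806 hour = 0.1806 * 3600 = 650.16 s. 1 week = 604800 s, so 650.16 s = 650.16 / 604800 = 0.001075 week. Final answer: 0.001075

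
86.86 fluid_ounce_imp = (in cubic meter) 1 fluid_ounce_imp = 2.8413063e-05 m^3, so 86.86 fluid_ounce_imp = 86.86 * 2.8413063e-05 = 0.0024679586 m^3. 0.0024679586 m^3 = 0.0024679586 cubic meter ≈ 0.002468 cubic meter (4 s.f.). Final answer: 0.002468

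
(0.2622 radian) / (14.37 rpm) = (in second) 0.2622 radian = 0.2622 rad. 1 rpm = 0.10471976 rad/s, so 14.37 rpm = 14.37 * 0.10471976 = 1.5048229 rad/s. Combine: 0.2622 rad / 1.5048229 rad/s = 0.17423977 s. 0.17423977 s = 0.17423977 second ≈ 0.1742 second (4 s.f.). Final answer: 0.1742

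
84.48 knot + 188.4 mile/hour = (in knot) 248.2. Check: 1 knot = 0.51444444 m/s, so 84.48 knot = 84.48 * 0.51444444 = 43.460267 m/s. 1 mile/hour = 0.44704 m/s, so 188.4 mile/hour = 188.4 * 0.44704 = 84.222336 m/s. Sum: 43.460267 + 84.222336 = 127.6826 m/s. 1 knot = 0.51444444 m/s, so 127.6826 m/s = 127.6826 / 0.51444444 = 248.19512 knot ≈ 248.2 knot (4 s.f.).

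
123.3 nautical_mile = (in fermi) 1 nautical_mile = 1852 m, so 123.3 nautical_mile = 123.3 * 1852 = 228351.6 m. 1 fermi = 1e-15 m, so 228351.6 m = 228351.6 / 1e-15 = 2.283516e+20 fermi ≈ 2.284e+20 fermi (4 s.f.). Final answer: 2.284e+20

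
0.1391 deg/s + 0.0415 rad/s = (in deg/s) 1 deg/s = 0.017453293 rad/s, so 0.1391 deg/s = 0.1391 * 0.017453293 = 0.002427753 rad/s. 0.0415 rad/s is already in rad/s. Sum: 0.002427753 + 0.0415 = 0.043927753 rad/s. 1 deg/s = 0.017453293 rad/s, so 0.043927753 rad/s = 0.043927753 / 0.017453293 = 2.5168748 deg/s ≈ 2.517 deg/s (4 s.f.). Final answer: 2.517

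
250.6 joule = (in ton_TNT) 5.989e-08. Check: 250.6 joule = 250.6 J. 1 ton_TNT = 4.184e+09 J, so 250.6 J = 250.6 / 4.184e+09 = 5.9894837e-08 ton_TNT ≈ 5.989e-08 ton_TNT (4 s.f.).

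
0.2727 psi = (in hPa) 1 psi = 6894.7573 Pa, so 0.2727 psi = 0.2727 * 6894.7573 = 1880.2003 Pa. 1 hPa = 100 Pa, so 1880.2003 Pa = 1880.2003 / 100 = 18.802003 hPa ≈ 18.8 hPa (4 s.f.). Final answer: 18.8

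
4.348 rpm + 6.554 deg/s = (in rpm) 5.44. Check: 1 rpm = 0.10471976 rad/s, so 4.348 rpm = 4.348 * 0.10471976 = 0.4553215 rad/s. 1 deg/s = 0.017453293 rad/s, so 6.554 deg/s = 6.554 * 0.017453293 = 0.11438888 rad/s. Sum: 0.4553215 + 0.11438888 = 0.56971037 rad/s. 1 rpm = 0.10471976 rad/s, so 0.56971037 rad/s = 0.56971037 / 0.10471976 = 5.4403333 rpm ≈ 5.44 rpm (4 s.f.).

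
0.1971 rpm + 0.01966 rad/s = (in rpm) 0.3848. Check: 1 rpm = 0.10471976 rad/s, so 0.1971 rpm = 0.1971 * 0.10471976 = 0.020640264 rad/s. 0.01966 rad/s is already in rad/s. Sum: 0.020640264 + 0.01966 = 0.040300264 rad/s. 1 rpm = 0.10471976 rad/s, so 0.040300264 rad/s = 0.040300264 / 0.10471976 = 0.38483917 rpm ≈ 0.3848 rpm (4 s.f.).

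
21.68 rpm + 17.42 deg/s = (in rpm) 1 rpm = 0.10471976 rad/s, so 21.68 rpm = 21.68 * 0.10471976 = 2.2703243 rad/s. 1 deg/s = 0.017453293 rad/s, so 17.42 deg/s = 17.42 * 0.017453293 = 0.30403636 rad/s. Sum: 2.2703243 + 0.30403636 = 2.5743606 rad/s. 1 rpm = 0.10471976 rad/s, so 2.5743606 rad/s = 2.5743606 / 0.10471976 = 24.583333 rpm ≈ 24.58 rpm (4 s.f.). Final answer: 24.58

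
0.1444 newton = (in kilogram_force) 0.1444 newton = 0.1444 N. 1 kilogram_force = 9.80665 N, so 0.1444 N = 0.1444 / 9.80665 = 0.014724702 kilogram_force ≈ 0.01472 kilogram_force (4 s.f.). Final answer: 0.01472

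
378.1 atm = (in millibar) 1 atm = 101325 Pa, so 378.1 atm = 378.1 * 101325 = 38310982 Pa. 1 millibar = 100 Pa, so 38310982 Pa = 38310982 / 100 = 383109.83 millibar ≈ 3.831e+05 millibar (4 s.f.). Final answer: 3.831e+05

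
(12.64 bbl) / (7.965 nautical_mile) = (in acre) 3.366e-08. Check: 1 bbl = 0.15898729 m^3, so 12.64 bbl = 12.64 * 0.15898729 = 2.0095994 m^3. 1 nautical_mile = 1852 m, so 7.965 nautical_mile = 7.965 * 1852 = 14751.18 m. Combine: 2.0095994 m^3 / 14751.18 m = 0.00013623313 m^2. 1 acre = 4046.8564 m^2, so 0.00013623313 m^2 = 0.00013623313 / 4046.8564 = 3.3663939e-08 acre ≈ 3.366e-08 acre (4 s.f.).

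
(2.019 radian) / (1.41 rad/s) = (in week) 2.368e-06. Check: 2.019 radian = 2.019 rad. 1.41 rad/s is already in rad/s. Combine: 2.019 rad / 1.41 rad/s = 1.4319149 s. 1 week = 604800 s, so 1.4319149 s = 1.4319149 / 604800 = 2.3675841e-06 week ≈ 2.368e-06 week (4 s.f.).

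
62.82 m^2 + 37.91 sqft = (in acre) 62.82 m^2 is already in m^2. 1 sqft = 0.09290304 m^2, so 37.91 sqft = 37.91 * 0.09290304 = 3.5219542 m^2. Sum: 62.82 + 3.5219542 = 66.341954 m^2. 1 acre = 4046.8564 m^2, so 66.341954 m^2 = 66.341954 / 4046.8564 = 0.016393454 acre ≈ 0.01639 acre (4 s.f.). Final answer: 0.01639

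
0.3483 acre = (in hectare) 1 acre = 4046.8564 m^2, so 0.3483 acre = 0.3483 * 4046.8564 = 1409.5201 m^2. 1 hectare = 10000 m^2, so 1409.5201 m^2 = 1409.5201 / 10000 = 0.14095201 hectare ≈ 0.141 hectare (4 s.f.). Final answer: 0.141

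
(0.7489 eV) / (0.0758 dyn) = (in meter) 1 eV = 1.6021766e-19 J, so 0.7489 eV = 0.7489 * 1.6021766e-19 = 1.1998701e-19 J. 1 dyn = 1e-05 N, so 0.0758 dyn = 0.0758 * 1e-05 = 7.58e-07 N. Combine: 1.1998701e-19 J / 7.58e-07 N = 1.5829421e-13 m. 1.5829421e-13 m = 1.5829421e-13 meter ≈ 1.583e-13 meter (4 s.f.). Final answer: 1.583e-13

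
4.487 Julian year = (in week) 1 Julian year = 31557600 s, so 4.487 Julian year = 4.487 * 31557600 = 1.4159895e+08 s. 1 week = 604800 s, so 1.4159895e+08 s = 1.4159895e+08 / 604800 = 234.12525 week ≈ 234.1 week (4 s.f.). Final answer: 234.1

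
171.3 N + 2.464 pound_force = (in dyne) 1.823e+07. Check: 171.3 N is already in N. 1 pound_force = 4.4482216 N, so 2.464 pound_force = 2.464 * 4.4482216 = 10.960418 N. Sum: 171.3 + 10.960418 = 182.26042 N. 1 dyne = 1e-05 N, so 182.26042 N = 182.26042 / 1e-05 = 18226042 dyne ≈ 1.823e+07 dyne (4 s.f.).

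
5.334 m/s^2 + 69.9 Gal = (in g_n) 5.334 m/s^2 is already in m/s^2. 1 Gal = 0.01 m/s^2, so 69.9 Gal = 69.9 * 0.01 = 0.699 m/s^2. Sum: 5.334 + 0.699 = 6.033 m/s^2. 1 g_n = 9.80665 m/s^2, so 6.033 m/s^2 = 6.033 / 9.80665 = 0.61519479 g_n ≈ 0.6152 g_n (4 s.f.). Final answer: 0.6152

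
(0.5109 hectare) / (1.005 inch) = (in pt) 1 hectare = 10000 m^2, so 0.5109 hectare = 0.5109 * 10000 = 5109 m^2. 1 inch = 0.0254 m, so 1.005 inch = 1.005 * 0.0254 = 0.025527 m. Combine: 5109 m^2 / 0.025527 m = 200141.03 m. 1 pt = 0.00035277778 m, so 200141.03 m = 200141.03 / 0.00035277778 = 5.673289e+08 pt ≈ 5.673e+08 pt (4 s.f.). Final answer: 5.673e+08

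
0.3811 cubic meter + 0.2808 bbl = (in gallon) 112.5. Check: 0.3811 cubic meter = 0.3811 m^3. 1 bbl = 0.15898729 m^3, so 0.2808 bbl = 0.2808 * 0.15898729 = 0.044643632 m^3. Sum: 0.3811 + 0.044643632 = 0.42574363 m^3. 1 gallon = 0.0037854118 m^3, so 0.42574363 m^3 = 0.42574363 / 0.0037854118 = 112.46957 gallon ≈ 112.5 gallon (4 s.f.).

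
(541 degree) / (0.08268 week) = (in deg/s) 0.01082. Check: 1 degree = 0.017453293 rad, so 541 degree = 541 * 0.017453293 = 9.4422313 rad. 1 week = 604800 s, so 0.08268 week = 0.08268 * 604800 = 50004.864 s. Combine: 9.4422313 rad / 50004.864 s = 0.00018882626 rad/s. 1 deg/s = 0.017453293 rad/s, so 0.00018882626 rad/s = 0.00018882626 / 0.017453293 = 0.010818948 deg/s ≈ 0.01082 deg/s (4 s.f.).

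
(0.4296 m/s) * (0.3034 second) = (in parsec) 0.4296 m/s is already in m/s. 0.3034 second = 0.3034 s. Combine: 0.4296 m/s * 0.3034 s = 0.13034064 m. 1 parsec = 3.0856776e+16 m, so 0.13034064 m = 0.13034064 / 3.0856776e+16 = 4.2240525e-18 parsec ≈ 4.224e-18 parsec (4 s.f.). Final answer: 4.224e-18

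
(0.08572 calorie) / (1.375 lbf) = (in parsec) 1 calorie = 4.184 J, so 0.08572 calorie = 0.08572 * 4.184 = 0.35865248 J. 1 lbf = 4.4482216 N, so 1.375 lbf = 1.375 * 4.4482216 = 6.1163047 N. Combine: 0.35865248 J / 6.1163047 N = 0.058638753 m. 1 parsec = 3.0856776e+16 m, so 0.058638753 m = 0.058638753 / 3.0856776e+16 = 1.9003526e-18 parsec ≈ 1.9e-18 parsec (4 s.f.). Final answer: 1.9e-18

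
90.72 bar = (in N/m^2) 1 bar = 100000 Pa, so 90.72 bar = 90.72 * 100000 = 9072000 Pa. 9072000 Pa = 9072000 N/m^2 ≈ 9.072e+06 N/m^2 (4 s.f.). Final answer: 9.072e+06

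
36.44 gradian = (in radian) 1 gradian = 0.015707963 rad, so 36.44 gradian = 36.44 * 0.015707963 = 0.57239818 rad. 0.57239818 rad = 0.57239818 radian ≈ 0.5724 radian (4 s.f.). Final answer: 0.5724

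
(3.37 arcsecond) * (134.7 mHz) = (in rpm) 1 arcsecond = 4.8481368e-06 rad, so 3.37 arcsecond = 3.37 * 4.8481368e-06 = 1.6338221e-05 rad. 1 mHz = 0.001 Hz, so 134.7 mHz = 134.7 * 0.001 = 0.1347 Hz. Combine: 1.6338221e-05 rad * 0.1347 Hz = 2.2007584e-06 rad/s. 1 rpm = 0.10471976 rad/s, so 2.2007584e-06 rad/s = 2.2007584e-06 / 0.10471976 = 2.1015694e-05 rpm ≈ 2.102e-05 rpm (4 s.f.). Final answer: 2.102e-05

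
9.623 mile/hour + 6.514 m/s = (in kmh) 1 mile/hour = 0.44704 m/s, so 9.623 mile/hour = 9.623 * 0.44704 = 4.3018659 m/s. 6.514 m/s is already in m/s. Sum: 4.3018659 + 6.514 = 10.815866 m/s. 1 kmh = 0.27777778 m/s, so 10.815866 m/s = 10.815866 / 0.27777778 = 38.937117 kmh ≈ 38.94 kmh (4 s.f.). Final answer: 38.94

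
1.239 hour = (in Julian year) 1 hour = 3600 s, so 1.239 hour = 1.239 * 3600 = 4460.4 s. 1 Julian year = 31557600 s, so 4460.4 s = 4460.4 / 31557600 = 0.00014134155 Julian year ≈ 0.0001413 Julian year (4 s.f.). Final answer: 0.0001413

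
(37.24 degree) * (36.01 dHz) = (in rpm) 22.35. Check: 1 degree = 0.017453293 rad, so 37.24 degree = 37.24 * 0.017453293 = 0.64996061 rad. 1 dHz = 0.1 Hz, so 36.01 dHz = 36.01 * 0.1 = 3.601 Hz. Combine: 0.64996061 rad * 3.601 Hz = 2.3405082 rad/s. 1 rpm = 0.10471976 rad/s, so 2.3405082 rad/s = 2.3405082 / 0.10471976 = 22.350207 rpm ≈ 22.35 rpm (4 s.f.).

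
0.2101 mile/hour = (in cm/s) 1 mile/hour = 0.44704 m/s, so 0.2101 mile/hour = 0.2101 * 0.44704 = 0.093923104 m/s. 1 cm/s = 0.01 m/s, so 0.093923104 m/s = 0.093923104 / 0.01 = 9.3923104 cm/s ≈ 9.392 cm/s (4 s.f.). Final answer: 9.392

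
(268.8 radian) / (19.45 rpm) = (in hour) 0.03666. Check: 268.8 radian = 268.8 rad. 1 rpm = 0.10471976 rad/s, so 19.45 rpm = 19.45 * 0.10471976 = 2.0367992 rad/s. Combine: 268.8 rad / 2.0367992 rad/s = 131.97177 s. 1 hour = 3600 s, so 131.97177 s = 131.97177 / 3600 = 0.036658825 hour ≈ 0.03666 hour (4 s.f.).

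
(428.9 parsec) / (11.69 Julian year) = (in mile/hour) 1 parsec = 3.0856776e+16 m, so 428.9 parsec = 428.9 * 3.0856776e+16 = 1.3234471e+19 m. 1 Julian year = 31557600 s, so 11.69 Julian year = 11.69 * 31557600 = 3.6890834e+08 s. Combine: 1.3234471e+19 m / 3.6890834e+08 s = 3.5874686e+10 m/s. 1 mile/hour = 0.44704 m/s, so 3.5874686e+10 m/s = 3.5874686e+10 / 0.44704 = 8.0249388e+10 mile/hour ≈ 8.025e+10 mile/hour (4 s.f.). Final answer: 8.025e+10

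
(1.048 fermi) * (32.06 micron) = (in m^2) 3.36e-20. Check: 1 fermi = 1e-15 m, so 1.048 fermi = 1.048 * 1e-15 = 1.048e-15 m. 1 micron = 1e-06 m, so 32.06 micron = 32.06 * 1e-06 = 3.206e-05 m. Combine: 1.048e-15 m * 3.206e-05 m = 3.359888e-20 m^2. Result: 3.359888e-20 m^2 ≈ 3.36e-20 m^2 (4 s.f.).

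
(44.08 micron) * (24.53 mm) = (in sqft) 1 micron = 1e-06 m, so 44.08 micron = 44.08 * 1e-06 = 4.408e-05 m. 1 mm = 0.001 m, so 24.53 mm = 24.53 * 0.001 = 0.02453 m. Combine: 4.408e-05 m * 0.02453 m = 1.0812824e-06 m^2. 1 sqft = 0.09290304 m^2, so 1.0812824e-06 m^2 = 1.0812824e-06 / 0.09290304 = 1.1638827e-05 sqft ≈ 1.164e-05 sqft (4 s.f.). Final answer: 1.164e-05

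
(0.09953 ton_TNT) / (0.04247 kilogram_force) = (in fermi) 1 ton_TNT = 4.184e+09 J, so 0.09953 ton_TNT = 0.09953 * 4.184e+09 = 4.1643352e+08 J. 1 kilogram_force = 9.80665 N, so 0.04247 kilogram_force = 0.04247 * 9.80665 = 0.41648843 N. Combine: 4.1643352e+08 J / 0.41648843 N = 9.9986817e+08 m. 1 fermi = 1e-15 m, so 9.9986817e+08 m = 9.9986817e+08 / 1e-15 = 9.9986817e+23 fermi ≈ 9.999e+23 fermi (4 s.f.). Final answer: 9.999e+23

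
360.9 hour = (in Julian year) 0.04117. Check: 1 hour = 3600 s, so 360.9 hour = 360.9 * 3600 = 1299240 s. 1 Julian year = 31557600 s, so 1299240 s = 1299240 / 31557600 = 0.041170431 Julian year ≈ 0.04117 Julian year (4 s.f.).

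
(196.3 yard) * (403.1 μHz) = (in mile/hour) 1 yard = 0.9144 m, so 196.3 yard = 196.3 * 0.9144 = 179.49672 m. 1 μHz = 1e-06 Hz, so 403.1 μHz = 403.1 * 1e-06 = 0.0004031 Hz. Combine: 179.49672 m * 0.0004031 Hz = 0.072355128 m/s. 1 mile/hour = 0.44704 m/s, so 0.072355128 m/s = 0.072355128 / 0.44704 = 0.16185381 mile/hour ≈ 0.1619 mile/hour (4 s.f.). Final answer: 0.1619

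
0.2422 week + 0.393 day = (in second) 1.804e+05. Check: 1 week = 604800 s, so 0.2422 week = 0.2422 * 604800 = 146482.56 s. 1 day = 86400 s, so 0.393 day = 0.393 * 86400 = 33955.2 s. Sum: 146482.56 + 33955.2 = 180437.76 s. 180437.76 s = 180437.76 second ≈ 1.804e+05 second (4 s.f.).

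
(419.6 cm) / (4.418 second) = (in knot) 1.846. Check: 1 cm = 0.01 m, so 419.6 cm = 419.6 * 0.01 = 4.196 m. 4.418 second = 4.418 s. Combine: 4.196 m / 4.418 s = 0.94975102 m/s. 1 knot = 0.51444444 m/s, so 0.94975102 m/s = 0.94975102 / 0.51444444 = 1.8461683 knot ≈ 1.846 knot (4 s.f.).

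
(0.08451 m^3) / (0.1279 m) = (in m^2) 0.6608. Check: 0.08451 m^3 is already in m^3. 0.1279 m is already in m. Combine: 0.08451 m^3 / 0.1279 m = 0.66075059 m^2. Result: 0.66075059 m^2 ≈ 0.6608 m^2 (4 s.f.).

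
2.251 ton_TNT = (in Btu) 8.927e+06. Check: 1 ton_TNT = 4.184e+09 J, so 2.251 ton_TNT = 2.251 * 4.184e+09 = 9.418184e+09 J. 1 Btu = 1055.0559 J, so 9.418184e+09 J = 9.418184e+09 / 1055.0559 = 8926716 Btu ≈ 8.927e+06 Btu (4 s.f.).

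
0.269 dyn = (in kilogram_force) 1 dyn = 1e-05 N, so 0.269 dyn = 0.269 * 1e-05 = 2.69e-06 N. 1 kilogram_force = 9.80665 N, so 2.69e-06 N = 2.69e-06 / 9.80665 = 2.7430366e-07 kilogram_force ≈ 2.743e-07 kilogram_force (4 s.f.). Final answer: 2.743e-07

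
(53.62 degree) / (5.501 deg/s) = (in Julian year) 1 degree = 0.017453293 rad, so 53.62 degree = 53.62 * 0.017453293 = 0.93584554 rad. 1 deg/s = 0.017453293 rad/s, so 5.501 deg/s = 5.501 * 0.017453293 = 0.096010562 rad/s. Combine: 0.93584554 rad / 0.096010562 rad/s = 9.7473187 s. 1 Julian year = 31557600 s, so 9.7473187 s = 9.7473187 / 31557600 = 3.0887389e-07 Julian year ≈ 3.089e-07 Julian year (4 s.f.). Final answer: 3.089e-07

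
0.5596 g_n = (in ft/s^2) 18. Check: 1 g_n = 9.80665 m/s^2, so 0.5596 g_n = 0.5596 * 9.80665 = 5.4878013 m/s^2. 1 ft/s^2 = 0.3048 m/s^2, so 5.4878013 m/s^2 = 5.4878013 / 0.3048 = 18.004598 ft/s^2 ≈ 18 ft/s^2 (4 s.f.).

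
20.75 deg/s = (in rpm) 3.458. Check: 1 deg/s = 0.017453293 rad/s, so 20.75 deg/s = 20.75 * 0.017453293 = 0.36215582 rad/s. 1 rpm = 0.10471976 rad/s, so 0.36215582 rad/s = 0.36215582 / 0.10471976 = 3.4583333 rpm ≈ 3.458 rpm (4 s.f.).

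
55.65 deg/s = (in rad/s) 1 deg/s = 0.017453293 rad/s, so 55.65 deg/s = 55.65 * 0.017453293 = 0.97127573 rad/s. Result: 0.97127573 rad/s ≈ 0.9713 rad/s (4 s.f.). Final answer: 0.9713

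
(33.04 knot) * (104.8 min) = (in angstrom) 1 knot = 0.51444444 m/s, so 33.04 knot = 33.04 * 0.51444444 = 16.997244 m/s. 1 min = 60 s, so 104.8 min = 104.8 * 60 = 6288 s. Combine: 16.997244 m/s * 6288 s = 106878.67 m. 1 angstrom = 1e-10 m, so 106878.67 m = 106878.67 / 1e-10 = 1.0687867e+15 angstrom ≈ 1.069e+15 angstrom (4 s.f.). Final answer: 1.069e+15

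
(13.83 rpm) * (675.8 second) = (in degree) 1 rpm = 0.10471976 rad/s, so 13.83 rpm = 13.83 * 0.10471976 = 1.4482742 rad/s. 675.8 second = 675.8 s. Combine: 1.4482742 rad/s * 675.8 s = 978.74371 rad. 1 degree = 0.017453293 rad, so 978.74371 rad = 978.74371 / 0.017453293 = 56077.884 degree ≈ 5.608e+04 degree (4 s.f.). Final answer: 5.608e+04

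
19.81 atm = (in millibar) 1 atm = 101325 Pa, so 19.81 atm = 19.81 * 101325 = 2007248.2 Pa. 1 millibar = 100 Pa, so 2007248.2 Pa = 2007248.2 / 100 = 20072.482 millibar ≈ 2.007e+04 millibar (4 s.f.). Final answer: 2.007e+04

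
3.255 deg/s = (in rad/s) 0.05681. Check: 1 deg/s = 0.017453293 rad/s, so 3.255 deg/s = 3.255 * 0.017453293 = 0.056810467 rad/s. Result: 0.056810467 rad/s ≈ 0.05681 rad/s (4 s.f.).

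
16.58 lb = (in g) 7521. Check: 1 lb = 0.45359237 kg, so 16.58 lb = 16.58 * 0.45359237 = 7.5205615 kg. 1 g = 0.001 kg, so 7.5205615 kg = 7.5205615 / 0.001 = 7520.5615 g ≈ 7521 g (4 s.f.).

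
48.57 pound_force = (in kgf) 1 pound_force = 4.4482216 N, so 48.57 pound_force = 48.57 * 4.4482216 = 216.05012 N. 1 kgf = 9.80665 N, so 216.05012 N = 216.05012 / 9.80665 = 22.030981 kgf ≈ 22.03 kgf (4 s.f.). Final answer: 22.03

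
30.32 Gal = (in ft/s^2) 0.9948. Check: 1 Gal = 0.01 m/s^2, so 30.32 Gal = 30.32 * 0.01 = 0.3032 m/s^2. 1 ft/s^2 = 0.3048 m/s^2, so 0.3032 m/s^2 = 0.3032 / 0.3048 = 0.99475066 ft/s^2 ≈ 0.9948 ft/s^2 (4 s.f.).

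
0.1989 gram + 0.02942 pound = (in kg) 1 gram = 0.001 kg, so 0.1989 gram = 0.1989 * 0.001 = 0.0001989 kg. 1 pound = 0.45359237 kg, so 0.02942 pound = 0.02942 * 0.45359237 = 0.013344688 kg. Sum: 0.0001989 + 0.013344688 = 0.013543588 kg. Result: 0.013543588 kg ≈ 0.01354 kg (4 s.f.). Final answer: 0.01354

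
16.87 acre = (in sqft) 7.349e+05. Check: 1 acre = 4046.8564 m^2, so 16.87 acre = 16.87 * 4046.8564 = 68270.468 m^2. 1 sqft = 0.09290304 m^2, so 68270.468 m^2 = 68270.468 / 0.09290304 = 734857.2 sqft ≈ 7.349e+05 sqft (4 s.f.).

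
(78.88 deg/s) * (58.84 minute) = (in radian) 1 deg/s = 0.017453293 rad/s, so 78.88 deg/s = 78.88 * 0.017453293 = 1.3767157 rad/s. 1 minute = 60 s, so 58.84 minute = 58.84 * 60 = 3530.4 s. Combine: 1.3767157 rad/s * 3530.4 s = 4860.3572 rad. 4860.3572 rad = 4860.3572 radian ≈ 4860 radian (4 s.f.). Final answer: 4860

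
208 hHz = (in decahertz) 2080. Check: 1 hHz = 100 Hz, so 208 hHz = 208 * 100 = 20800 Hz. 1 decahertz = 10 Hz, so 20800 Hz = 20800 / 10 = 2080 decahertz.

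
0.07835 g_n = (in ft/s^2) 2.521. Check: 1 g_n = 9.80665 m/s^2, so 0.07835 g_n = 0.07835 * 9.80665 = 0.76835103 m/s^2. 1 ft/s^2 = 0.3048 m/s^2, so 0.76835103 m/s^2 = 0.76835103 / 0.3048 = 2.5208367 ft/s^2 ≈ 2.521 ft/s^2 (4 s.f.).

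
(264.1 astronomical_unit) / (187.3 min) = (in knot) 6.834e+09. Check: 1 astronomical_unit = 1.4959787e+11 m, so 264.1 astronomical_unit = 264.1 * 1.4959787e+11 = 3.9508798e+13 m. 1 min = 60 s, so 187.3 min = 187.3 * 60 = 11238 s. Combine: 3.9508798e+13 m / 11238 s = 3.5156431e+09 m/s. 1 knot = 0.51444444 m/s, so 3.5156431e+09 m/s = 3.5156431e+09 / 0.51444444 = 6.8338636e+09 knot ≈ 6.834e+09 knot (4 s.f.).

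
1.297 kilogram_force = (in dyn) 1.272e+06. Check: 1 kilogram_force = 9.80665 N, so 1.297 kilogram_force = 1.297 * 9.80665 = 12.719225 N. 1 dyn = 1e-05 N, so 12.719225 N = 12.719225 / 1e-05 = 1271922.5 dyn ≈ 1.272e+06 dyn (4 s.f.).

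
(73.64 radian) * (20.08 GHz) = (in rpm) 73.64 radian = 73.64 rad. 1 GHz = 1e+09 Hz, so 20.08 GHz = 20.08 * 1e+09 = 2.008e+10 Hz. Combine: 73.64 rad * 2.008e+10 Hz = 1.4786912e+12 rad/s. 1 rpm = 0.10471976 rad/s, so 1.4786912e+12 rad/s = 1.4786912e+12 / 0.10471976 = 1.4120461e+13 rpm ≈ 1.412e+13 rpm (4 s.f.). Final answer: 1.412e+13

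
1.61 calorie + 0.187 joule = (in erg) 1 calorie = 4.184 J, so 1.61 calorie = 1.61 * 4.184 = 6.73624 J. 0.187 joule = 0.187 J. Sum: 6.73624 + 0.187 = 6.92324 J. 1 erg = 1e-07 J, so 6.92324 J = 6.92324 / 1e-07 = 69232400 erg ≈ 6.923e+07 erg (4 s.f.). Final answer: 6.923e+07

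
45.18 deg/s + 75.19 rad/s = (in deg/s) 1 deg/s = 0.017453293 rad/s, so 45.18 deg/s = 45.18 * 0.017453293 = 0.78853976 rad/s. 75.19 rad/s is already in rad/s. Sum: 0.78853976 + 75.19 = 75.97854 rad/s. 1 deg/s = 0.017453293 rad/s, so 75.97854 rad/s = 75.97854 / 0.017453293 = 4353.2497 deg/s ≈ 4353 deg/s (4 s.f.). Final answer: 4353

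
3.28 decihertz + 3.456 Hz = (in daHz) 1 decihertz = 0.1 Hz, so 3.28 decihertz = 3.28 * 0.1 = 0.328 Hz. 3.456 Hz is already in Hz. Sum: 0.328 + 3.456 = 3.784 Hz. 1 daHz = 10 Hz, so 3.784 Hz = 3.784 / 10 = 0.3784 daHz. Final answer: 0.3784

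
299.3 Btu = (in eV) 1 Btu = 1055.0559 J, so 299.3 Btu = 299.3 * 1055.0559 = 315778.22 J. 1 eV = 1.6021766e-19 J, so 315778.22 J = 315778.22 / 1.6021766e-19 = 1.9709326e+24 eV ≈ 1.971e+24 eV (4 s.f.). Final answer: 1.971e+24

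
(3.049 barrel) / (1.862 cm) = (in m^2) 26.03. Check: 1 barrel = 0.15898729 m^3, so 3.049 barrel = 3.049 * 0.15898729 = 0.48475226 m^3. 1 cm = 0.01 m, so 1.862 cm = 1.862 * 0.01 = 0.01862 m. Combine: 0.48475226 m^3 / 0.01862 m = 26.033956 m^2. Result: 26.033956 m^2 ≈ 26.03 m^2 (4 s.f.).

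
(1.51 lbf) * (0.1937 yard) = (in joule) 1.19. Check: 1 lbf = 4.4482216 N, so 1.51 lbf = 1.51 * 4.4482216 = 6.7168146 N. 1 yard = 0.9144 m, so 0.1937 yard = 0.1937 * 0.9144 = 0.17711928 m. Combine: 6.7168146 N * 0.17711928 m = 1.1896774 J. 1.1896774 J = 1.1896774 joule ≈ 1.19 joule (4 s.f.).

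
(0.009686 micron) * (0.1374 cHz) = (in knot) 2.587e-11. Check: 1 micron = 1e-06 m, so 0.009686 micron = 0.009686 * 1e-06 = 9.686e-09 m. 1 cHz = 0.01 Hz, so 0.1374 cHz = 0.1374 * 0.01 = 0.001374 Hz. Combine: 9.686e-09 m * 0.001374 Hz = 1.3308564e-11 m/s. 1 knot = 0.51444444 m/s, so 1.3308564e-11 m/s = 1.3308564e-11 / 0.51444444 = 2.5869779e-11 knot ≈ 2.587e-11 knot (4 s.f.).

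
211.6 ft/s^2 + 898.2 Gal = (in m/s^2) 1 ft/s^2 = 0.3048 m/s^2, so 211.6 ft/s^2 = 211.6 * 0.3048 = 64.49568 m/s^2. 1 Gal = 0.01 m/s^2, so 898.2 Gal = 898.2 * 0.01 = 8.982 m/s^2. Sum: 64.49568 + 8.982 = 73.47768 m/s^2. Result: 73.47768 m/s^2 ≈ 73.48 m/s^2 (4 s.f.). Final answer: 73.48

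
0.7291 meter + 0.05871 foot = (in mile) 0.0004642. Check: 0.7291 meter = 0.7291 m. 1 foot = 0.3048 m, so 0.05871 foot = 0.05871 * 0.3048 = 0.017894808 m. Sum: 0.7291 + 0.017894808 = 0.74699481 m. 1 mile = 1609.344 m, so 0.74699481 m = 0.74699481 / 1609.344 = 0.00046416105 mile ≈ 0.0004642 mile (4 s.f.).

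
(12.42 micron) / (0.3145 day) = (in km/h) 1 micron = 1e-06 m, so 12.42 micron = 12.42 * 1e-06 = 1.242e-05 m. 1 day = 86400 s, so 0.3145 day = 0.3145 * 86400 = 27172.8 s. Combine: 1.242e-05 m / 27172.8 s = 4.5707472e-10 m/s. 1 km/h = 0.27777778 m/s, so 4.5707472e-10 m/s = 4.5707472e-10 / 0.27777778 = 1.645469e-09 km/h ≈ 1.645e-09 km/h (4 s.f.). Final answer: 1.645e-09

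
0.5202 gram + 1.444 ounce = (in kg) 0.04146. Check: 1 gram = 0.001 kg, so 0.5202 gram = 0.5202 * 0.001 = 0.0005202 kg. 1 ounce = 0.028349523 kg, so 1.444 ounce = 1.444 * 0.028349523 = 0.040936711 kg. Sum: 0.0005202 + 0.040936711 = 0.041456911 kg. Result: 0.041456911 kg ≈ 0.04146 kg (4 s.f.).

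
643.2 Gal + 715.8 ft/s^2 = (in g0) 22.9. Check: 1 Gal = 0.01 m/s^2, so 643.2 Gal = 643.2 * 0.01 = 6.432 m/s^2. 1 ft/s^2 = 0.3048 m/s^2, so 715.8 ft/s^2 = 715.8 * 0.3048 = 218.17584 m/s^2. Sum: 6.432 + 218.17584 = 224.60784 m/s^2. 1 g0 = 9.80665 m/s^2, so 224.60784 m/s^2 = 224.60784 / 9.80665 = 22.903626 g0 ≈ 22.9 g0 (4 s.f.).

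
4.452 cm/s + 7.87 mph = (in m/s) 3.563. Check: 1 cm/s = 0.01 m/s, so 4.452 cm/s = 4.452 * 0.01 = 0.04452 m/s. 1 mph = 0.44704 m/s, so 7.87 mph = 7.87 * 0.44704 = 3.5182048 m/s. Sum: 0.04452 + 3.5182048 = 3.5627248 m/s. Result: 3.5627248 m/s ≈ 3.563 m/s (4 s.f.).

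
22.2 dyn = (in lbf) 4.991e-05. Check: 1 dyn = 1e-05 N, so 22.2 dyn = 22.2 * 1e-05 = 0.000222 N. 1 lbf = 4.4482216 N, so 0.000222 N = 0.000222 / 4.4482216 = 4.9907585e-05 lbf ≈ 4.991e-05 lbf (4 s.f.).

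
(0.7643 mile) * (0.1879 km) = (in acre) 57.11. Check: 1 mile = 1609.344 m, so 0.7643 mile = 0.7643 * 1609.344 = 1230.0216 m. 1 km = 1000 m, so 0.1879 km = 0.1879 * 1000 = 187.9 m. Combine: 1230.0216 m * 187.9 m = 231121.06 m^2. 1 acre = 4046.8564 m^2, so 231121.06 m^2 = 231121.06 / 4046.8564 = 57.111258 acre ≈ 57.11 acre (4 s.f.).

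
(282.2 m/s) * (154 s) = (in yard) 4.753e+04. Check: 282.2 m/s is already in m/s. 154 s is already in s. Combine: 282.2 m/s * 154 s = 43458.8 m. 1 yard = 0.9144 m, so 43458.8 m = 43458.8 / 0.9144 = 47527.122 yard ≈ 4.753e+04 yard (4 s.f.).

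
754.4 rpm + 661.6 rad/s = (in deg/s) 1 rpm = 0.10471976 rad/s, so 754.4 rpm = 754.4 * 0.10471976 = 79.000583 rad/s. 661.6 rad/s is already in rad/s. Sum: 79.000583 + 661.6 = 740.60058 rad/s. 1 deg/s = 0.017453293 rad/s, so 740.60058 rad/s = 740.60058 / 0.017453293 = 42433.288 deg/s ≈ 4.243e+04 deg/s (4 s.f.). Final answer: 4.243e+04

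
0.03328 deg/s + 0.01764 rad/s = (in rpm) 0.174. Check: 1 deg/s = 0.017453293 rad/s, so 0.03328 deg/s = 0.03328 * 0.017453293 = 0.00058084558 rad/s. 0.01764 rad/s is already in rad/s. Sum: 0.00058084558 + 0.01764 = 0.018220846 rad/s. 1 rpm = 0.10471976 rad/s, so 0.018220846 rad/s = 0.018220846 / 0.10471976 = 0.17399626 rpm ≈ 0.174 rpm (4 s.f.).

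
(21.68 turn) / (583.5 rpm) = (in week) 1 turn = 6.2831853 rad, so 21.68 turn = 21.68 * 6.2831853 = 136.21946 rad. 1 rpm = 0.10471976 rad/s, so 583.5 rpm = 583.5 * 0.10471976 = 61.103977 rad/s. Combine: 136.21946 rad / 61.103977 rad/s = 2.2293059 s. 1 week = 604800 s, so 2.2293059 s = 2.2293059 / 604800 = 3.6860217e-06 week ≈ 3.686e-06 week (4 s.f.). Final answer: 3.686e-06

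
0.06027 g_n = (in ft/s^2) 1 g_n = 9.80665 m/s^2, so 0.06027 g_n = 0.06027 * 9.80665 = 0.5910468 m/s^2. 1 ft/s^2 = 0.3048 m/s^2, so 0.5910468 m/s^2 = 0.5910468 / 0.3048 = 1.9391299 ft/s^2 ≈ 1.939 ft/s^2 (4 s.f.). Final answer: 1.939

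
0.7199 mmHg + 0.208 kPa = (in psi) 1 mmHg = 133.32237 Pa, so 0.7199 mmHg = 0.7199 * 133.32237 = 95.978773 Pa. 1 kPa = 1000 Pa, so 0.208 kPa = 0.208 * 1000 = 208 Pa. Sum: 95.978773 + 208 = 303.97877 Pa. 1 psi = 6894.7573 Pa, so 303.97877 Pa = 303.97877 / 6894.7573 = 0.044088394 psi ≈ 0.04409 psi (4 s.f.). Final answer: 0.04409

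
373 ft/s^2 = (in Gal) 1 ft/s^2 = 0.3048 m/s^2, so 373 ft/s^2 = 373 * 0.3048 = 113.6904 m/s^2. 1 Gal = 0.01 m/s^2, so 113.6904 m/s^2 = 113.6904 / 0.01 = 11369.04 Gal ≈ 1.137e+04 Gal (4 s.f.). Final answer: 1.137e+04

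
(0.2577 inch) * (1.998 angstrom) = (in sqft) 1.408e-11. Check: 1 inch = 0.0254 m, so 0.2577 inch = 0.2577 * 0.0254 = 0.00654558 m. 1 angstrom = 1e-10 m, so 1.998 angstrom = 1.998 * 1e-10 = 1.998e-10 m. Combine: 0.00654558 m * 1.998e-10 m = 1.3078069e-12 m^2. 1 sqft = 0.09290304 m^2, so 1.3078069e-12 m^2 = 1.3078069e-12 / 0.09290304 = 1.4077116e-11 sqft ≈ 1.408e-11 sqft (4 s.f.).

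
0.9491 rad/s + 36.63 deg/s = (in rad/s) 1.588. Check: 0.9491 rad/s is already in rad/s. 1 deg/s = 0.017453293 rad/s, so 36.63 deg/s = 36.63 * 0.017453293 = 0.63931411 rad/s. Sum: 0.9491 + 0.63931411 = 1.5884141 rad/s. Result: 1.5884141 rad/s ≈ 1.588 rad/s (4 s.f.).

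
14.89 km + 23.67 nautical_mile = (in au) 1 km = 1000 m, so 14.89 km = 14.89 * 1000 = 14890 m. 1 nautical_mile = 1852 m, so 23.67 nautical_mile = 23.67 * 1852 = 43836.84 m. Sum: 14890 + 43836.84 = 58726.84 m. 1 au = 1.4959787e+11 m, so 58726.84 m = 58726.84 / 1.4959787e+11 = 3.9256468e-07 au ≈ 3.926e-07 au (4 s.f.). Final answer: 3.926e-07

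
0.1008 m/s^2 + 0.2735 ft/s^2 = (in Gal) 0.1008 m/s^2 is already in m/s^2. 1 ft/s^2 = 0.3048 m/s^2, so 0.2735 ft/s^2 = 0.2735 * 0.3048 = 0.0833628 m/s^2. Sum: 0.1008 + 0.0833628 = 0.1841628 m/s^2. 1 Gal = 0.01 m/s^2, so 0.1841628 m/s^2 = 0.1841628 / 0.01 = 18.41628 Gal ≈ 18.42 Gal (4 s.f.). Final answer: 18.42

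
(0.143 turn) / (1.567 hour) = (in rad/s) 1 turn = 6.2831853 rad, so 0.143 turn = 0.143 * 6.2831853 = 0.8984955 rad. 1 hour = 3600 s, so 1.567 hour = 1.567 * 3600 = 5641.2 s. Combine: 0.8984955 rad / 5641.2 s = 0.00015927382 rad/s. Result: 0.00015927382 rad/s ≈ 0.0001593 rad/s (4 s.f.). Final answer: 0.0001593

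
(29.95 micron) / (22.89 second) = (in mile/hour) 2.927e-06. Check: 1 micron = 1e-06 m, so 29.95 micron = 29.95 * 1e-06 = 2.995e-05 m. 22.89 second = 22.89 s. Combine: 2.995e-05 m / 22.89 s = 1.3084316e-06 m/s. 1 mile/hour = 0.44704 m/s, so 1.3084316e-06 m/s = 1.3084316e-06 / 0.44704 = 2.9268782e-06 mile/hour ≈ 2.927e-06 mile/hour (4 s.f.).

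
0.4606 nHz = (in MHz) 1 nHz = 1e-09 Hz, so 0.4606 nHz = 0.4606 * 1e-09 = 4.606e-10 Hz. 1 MHz = 1000000 Hz, so 4.606e-10 Hz = 4.606e-10 / 1000000 = 4.606e-16 MHz. Final answer: 4.606e-16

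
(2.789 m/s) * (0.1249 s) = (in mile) 0.0002165. Check: 2.789 m/s is already in m/s. 0.1249 s is already in s. Combine: 2.789 m/s * 0.1249 s = 0.3483461 m. 1 mile = 1609.344 m, so 0.3483461 m = 0.3483461 / 1609.344 = 0.00021645223 mile ≈ 0.0002165 mile (4 s.f.).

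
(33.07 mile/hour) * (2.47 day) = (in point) 8.943e+09. Check: 1 mile/hour = 0.44704 m/s, so 33.07 mile/hour = 33.07 * 0.44704 = 14.783613 m/s. 1 day = 86400 s, so 2.47 day = 2.47 * 86400 = 213408 s. Combine: 14.783613 m/s * 213408 s = 3154941.2 m. 1 point = 0.00035277778 m, so 3154941.2 m = 3154941.2 / 0.00035277778 = 8.9431405e+09 point ≈ 8.943e+09 point (4 s.f.).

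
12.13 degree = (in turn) 1 degree = 0.017453293 rad, so 12.13 degree = 12.13 * 0.017453293 = 0.21170844 rad. 1 turn = 6.2831853 rad, so 0.21170844 rad = 0.21170844 / 6.2831853 = 0.033694444 turn ≈ 0.03369 turn (4 s.f.). Final answer: 0.03369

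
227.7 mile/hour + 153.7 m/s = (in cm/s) 2.555e+04. Check: 1 mile/hour = 0.44704 m/s, so 227.7 mile/hour = 227.7 * 0.44704 = 101.79101 m/s. 153.7 m/s is already in m/s. Sum: 101.79101 + 153.7 = 255.49101 m/s. 1 cm/s = 0.01 m/s, so 255.49101 m/s = 255.49101 / 0.01 = 25549.101 cm/s ≈ 2.555e+04 cm/s (4 s.f.).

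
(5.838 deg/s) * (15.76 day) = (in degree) 7.949e+06. Check: 1 deg/s = 0.017453293 rad/s, so 5.838 deg/s = 5.838 * 0.017453293 = 0.10189232 rad/s. 1 day = 86400 s, so 15.76 day = 15.76 * 86400 = 1361664 s. Combine: 0.10189232 rad/s * 1361664 s = 138743.11 rad. 1 degree = 0.017453293 rad, so 138743.11 rad = 138743.11 / 0.017453293 = 7949394.4 degree ≈ 7.949e+06 degree (4 s.f.).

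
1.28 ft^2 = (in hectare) 1 ft^2 = 0.09290304 m^2, so 1.28 ft^2 = 1.28 * 0.09290304 = 0.11891589 m^2. 1 hectare = 10000 m^2, so 0.11891589 m^2 = 0.11891589 / 10000 = 1.1891589e-05 hectare ≈ 1.189e-05 hectare (4 s.f.). Final answer: 1.189e-05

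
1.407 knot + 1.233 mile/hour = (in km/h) 1 knot = 0.51444444 m/s, so 1.407 knot = 1.407 * 0.51444444 = 0.72382333 m/s. 1 mile/hour = 0.44704 m/s, so 1.233 mile/hour = 1.233 * 0.44704 = 0.55120032 m/s. Sum: 0.72382333 + 0.55120032 = 1.2750237 m/s. 1 km/h = 0.27777778 m/s, so 1.2750237 m/s = 1.2750237 / 0.27777778 = 4.5900852 km/h ≈ 4.59 km/h (4 s.f.). Final answer: 4.59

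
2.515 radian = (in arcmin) 2.515 radian = 2.515 rad. 1 arcmin = 0.00029088821 rad, so 2.515 rad = 2.515 / 0.00029088821 = 8645.9331 arcmin ≈ 8646 arcmin (4 s.f.). Final answer: 8646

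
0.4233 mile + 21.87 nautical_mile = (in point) 1 mile = 1609.344 m, so 0.4233 mile = 0.4233 * 1609.344 = 681.23532 m. 1 nautical_mile = 1852 m, so 21.87 nautical_mile = 21.87 * 1852 = 40503.24 m. Sum: 681.23532 + 40503.24 = 41184.475 m. 1 point = 0.00035277778 m, so 41184.475 m = 41184.475 / 0.00035277778 = 1.1674339e+08 point ≈ 1.167e+08 point (4 s.f.). Final answer: 1.167e+08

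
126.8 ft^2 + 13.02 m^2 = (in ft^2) 1 ft^2 = 0.09290304 m^2, so 126.8 ft^2 = 126.8 * 0.09290304 = 11.780105 m^2. 13.02 m^2 is already in m^2. Sum: 11.780105 + 13.02 = 24.800105 m^2. 1 ft^2 = 0.09290304 m^2, so 24.800105 m^2 = 24.800105 / 0.09290304 = 266.94611 ft^2 ≈ 266.9 ft^2 (4 s.f.). Final answer: 266.9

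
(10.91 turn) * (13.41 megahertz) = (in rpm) 8.778e+09. Check: 1 turn = 6.2831853 rad, so 10.91 turn = 10.91 * 6.2831853 = 68.549552 rad. 1 megahertz = 1000000 Hz, so 13.41 megahertz = 13.41 * 1000000 = 13410000 Hz. Combine: 68.549552 rad * 13410000 Hz = 9.1924949e+08 rad/s. 1 rpm = 0.10471976 rad/s, so 9.1924949e+08 rad/s = 9.1924949e+08 / 0.10471976 = 8.778186e+09 rpm ≈ 8.778e+09 rpm (4 s.f.).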